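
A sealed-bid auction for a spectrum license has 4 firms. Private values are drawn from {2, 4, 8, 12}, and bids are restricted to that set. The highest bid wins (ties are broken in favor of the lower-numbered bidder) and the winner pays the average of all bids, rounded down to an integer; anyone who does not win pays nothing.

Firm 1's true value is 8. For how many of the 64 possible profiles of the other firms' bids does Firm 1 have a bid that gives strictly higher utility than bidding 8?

17

Others bid (2, 2, 2): truth gives 5; bid 2 gives 6 > 5. Violating.
Others bid (2, 2, 4): truth gives 4; bid 4 gives 5 > 4. Violating.
Others bid (2, 2, 12): truth gives 0; bid 12 gives 1 > 0. Violating.
Others bid (2, 4, 2): truth gives 4; bid 4 gives 5 > 4. Violating.
Others bid (2, 2, 8): truth gives 3; no alternative beats it.
Others bid (2, 4, 8): truth gives 3; no alternative beats it.
(Checking all 64 profiles: 17 have a profitable deviation, 47 do not.)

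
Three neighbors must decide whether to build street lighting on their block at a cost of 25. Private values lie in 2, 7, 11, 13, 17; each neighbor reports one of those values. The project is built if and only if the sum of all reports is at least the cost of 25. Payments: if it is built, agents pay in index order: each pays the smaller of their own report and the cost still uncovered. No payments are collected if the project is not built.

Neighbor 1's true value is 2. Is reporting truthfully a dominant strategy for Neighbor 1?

Check each profile of the others' reports and compare truth against every alternative report.
Others report (2, 17): truth gives 0, best alternative gives -5.
Others report (7, 11): truth gives 0, best alternative gives -5.
Others report (7, 13): truth gives 0, best alternative gives -5.
Others report (7, 17): truth gives 0, best alternative gives -5.
Others report (11, 7): truth gives 0, best alternative gives -5.
Others report (11, 11): truth gives 0, best alternative gives -5.
(Remaining 19 profiles checked similarly; truth is weakly best in each.)
In every case the truthful report is at least as good as any alternative, so it is a dominant strategy.

Yes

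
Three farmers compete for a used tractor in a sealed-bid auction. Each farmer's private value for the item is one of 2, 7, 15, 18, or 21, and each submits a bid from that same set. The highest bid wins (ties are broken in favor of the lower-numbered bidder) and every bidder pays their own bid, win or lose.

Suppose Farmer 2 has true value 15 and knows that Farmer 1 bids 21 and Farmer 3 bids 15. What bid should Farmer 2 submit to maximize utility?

2

Bid 2: loses but pays 2, utility -2.
Bid 7: loses but pays 7, utility -7.
Bid 15: loses but pays 15, utility -15.
Bid 18: loses but pays 18, utility -18.
Bid 21: loses but pays 21, utility -21.
The best choice is 2 with utility -2.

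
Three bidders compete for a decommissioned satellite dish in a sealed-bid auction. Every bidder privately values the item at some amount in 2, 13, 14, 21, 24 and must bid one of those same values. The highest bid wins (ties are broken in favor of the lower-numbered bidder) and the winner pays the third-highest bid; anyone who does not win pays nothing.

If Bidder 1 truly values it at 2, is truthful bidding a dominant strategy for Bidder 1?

Yes

Check each profile of the others' bids and compare truth against every alternative bid.
Others bid (13, 13): truth gives 0, best alternative gives -11.
Others bid (2, 2): truth gives 0, best alternative gives 0.
Others bid (2, 13): truth gives 0, best alternative gives 0.
Others bid (2, 14): truth gives 0, best alternative gives 0.
Others bid (2, 21): truth gives 0, best alternative gives 0.
Others bid (2, 24): truth gives 0, best alternative gives 0.
(Remaining 19 profiles checked similarly; truth is weakly best in each.)
In every case the truthful bid is at least as good as any alternative, so it is a dominant strategy.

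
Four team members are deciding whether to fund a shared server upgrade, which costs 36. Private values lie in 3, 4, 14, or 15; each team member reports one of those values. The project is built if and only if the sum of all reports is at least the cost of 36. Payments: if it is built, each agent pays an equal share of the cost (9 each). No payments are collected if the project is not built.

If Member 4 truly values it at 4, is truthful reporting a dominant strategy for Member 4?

No

Consider the case where Member 1 reports 3, Member 2 reports 14 and Member 3 reports 15.
Truthful report 4: project built, pays 9, utility 4 - 9 = -5.
Report 3 instead: project not built, utility 0.
Since 0 > -5, reporting 3 is strictly better here, so truthful reporting is not dominant.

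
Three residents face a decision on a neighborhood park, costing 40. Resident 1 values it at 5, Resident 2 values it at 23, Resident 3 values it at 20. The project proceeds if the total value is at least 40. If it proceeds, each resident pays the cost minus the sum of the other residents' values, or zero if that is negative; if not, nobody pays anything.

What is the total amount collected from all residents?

27

Total value 48 ≥ cost 40, so it is built.
Resident 1: others sum to 43; max(0, 40 - 43) = 0.
Resident 2: others sum to 25; max(0, 40 - 25) = 15.
Resident 3: others sum to 28; max(0, 40 - 28) = 12.
Total collected = 0 + 15 + 12 = 27.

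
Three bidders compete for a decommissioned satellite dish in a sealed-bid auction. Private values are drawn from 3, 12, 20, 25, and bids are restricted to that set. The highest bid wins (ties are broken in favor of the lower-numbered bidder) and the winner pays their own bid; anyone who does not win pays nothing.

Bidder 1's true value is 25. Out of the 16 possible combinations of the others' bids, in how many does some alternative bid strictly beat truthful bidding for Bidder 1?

9

Others bid (3, 3): truth gives 0; bid 3 gives 22 > 0. Violating.
Others bid (3, 12): truth gives 0; bid 12 gives 13 > 0. Violating.
Others bid (3, 20): truth gives 0; bid 20 gives 5 > 0. Violating.
Others bid (12, 3): truth gives 0; bid 12 gives 13 > 0. Violating.
Others bid (3, 25): truth gives 0; no alternative beats it.
Others bid (12, 25): truth gives 0; no alternative beats it.
(Checking all 16 profiles: 9 have a profitable deviation, 7 do not.)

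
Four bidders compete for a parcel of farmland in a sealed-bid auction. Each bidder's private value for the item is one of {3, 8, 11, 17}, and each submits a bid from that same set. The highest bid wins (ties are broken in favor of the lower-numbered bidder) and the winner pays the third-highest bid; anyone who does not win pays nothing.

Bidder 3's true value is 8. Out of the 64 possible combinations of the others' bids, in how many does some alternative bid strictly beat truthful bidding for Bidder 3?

6

Others bid (3, 3, 11): truth gives 0; bid 11 gives 5 > 0. Violating.
Others bid (3, 3, 17): truth gives 0; bid 17 gives 5 > 0. Violating.
Others bid (3, 8, 3): truth gives 0; bid 11 gives 5 > 0. Violating.
Others bid (3, 11, 3): truth gives 0; bid 17 gives 5 > 0. Violating.
Others bid (3, 3, 3): truth gives 5; no alternative beats it.
Others bid (3, 3, 8): truth gives 5; no alternative beats it.
(Checking all 64 profiles: 6 have a profitable deviation, 58 do not.)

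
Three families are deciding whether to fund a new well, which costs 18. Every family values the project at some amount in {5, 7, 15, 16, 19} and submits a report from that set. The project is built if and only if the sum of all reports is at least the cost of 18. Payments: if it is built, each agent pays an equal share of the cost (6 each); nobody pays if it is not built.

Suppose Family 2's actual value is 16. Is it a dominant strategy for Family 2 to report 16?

Yes

Check each profile of the others' reports and compare truth against every alternative report.
Others report (5, 5): truth gives 10, best alternative gives 10.
Others report (5, 7): truth gives 10, best alternative gives 10.
Others report (5, 15): truth gives 10, best alternative gives 10.
Others report (5, 16): truth gives 10, best alternative gives 10.
Others report (5, 19): truth gives 10, best alternative gives 10.
Others report (7, 5): truth gives 10, best alternative gives 10.
(Remaining 19 profiles checked similarly; truth is weakly best in each.)
In every case the truthful report is at least as good as any alternative, so it is a dominant strategy.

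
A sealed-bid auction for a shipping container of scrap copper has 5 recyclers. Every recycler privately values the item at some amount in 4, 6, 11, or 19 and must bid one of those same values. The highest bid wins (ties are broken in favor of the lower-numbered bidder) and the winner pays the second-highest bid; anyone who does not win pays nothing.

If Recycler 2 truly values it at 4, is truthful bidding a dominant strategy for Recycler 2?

Yes

Check each profile of the others' bids and compare truth against every alternative bid.
Others bid (4, 4, 4, 6): truth gives 0, best alternative gives -2.
Others bid (4, 4, 6, 4): truth gives 0, best alternative gives -2.
Others bid (4, 4, 6, 6): truth gives 0, best alternative gives -2.
Others bid (4, 6, 4, 4): truth gives 0, best alternative gives -2.
Others bid (4, 6, 4, 6): truth gives 0, best alternative gives -2.
Others bid (4, 6, 6, 4): truth gives 0, best alternative gives -2.
(Remaining 250 profiles checked similarly; truth is weakly best in each.)
In every case the truthful bid is at least as good as any alternative, so it is a dominant strategy.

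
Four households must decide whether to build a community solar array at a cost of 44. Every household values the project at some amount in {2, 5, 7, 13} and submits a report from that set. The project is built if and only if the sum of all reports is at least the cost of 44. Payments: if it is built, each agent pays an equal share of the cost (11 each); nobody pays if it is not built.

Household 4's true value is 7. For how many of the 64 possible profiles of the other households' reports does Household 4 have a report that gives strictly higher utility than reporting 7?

Others report (13, 13, 13): truth gives -4; report 2 gives 0 > -4. Violating.
Others report (2, 2, 2): truth gives 0; no alternative beats it.
Others report (2, 2, 5): truth gives 0; no alternative beats it.
(Checking all 64 profiles: 1 has a profitable deviation, 63 do not.)

1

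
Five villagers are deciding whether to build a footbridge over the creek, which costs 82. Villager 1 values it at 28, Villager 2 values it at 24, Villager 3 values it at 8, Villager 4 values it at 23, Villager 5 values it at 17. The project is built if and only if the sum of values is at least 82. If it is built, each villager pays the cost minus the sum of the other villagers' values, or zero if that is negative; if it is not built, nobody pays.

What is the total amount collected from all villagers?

21

Total value 100 ≥ cost 82, so it is built.
Villager 1: others sum to 72; max(0, 82 - 72) = 10.
Villager 2: others sum to 76; max(0, 82 - 76) = 6.
Villager 3: others sum to 92; max(0, 82 - 92) = 0.
Villager 4: others sum to 77; max(0, 82 - 77) = 5.
Villager 5: others sum to 83; max(0, 82 - 83) = 0.
Total collected = 10 + 6 + 0 + 5 + 0 = 21.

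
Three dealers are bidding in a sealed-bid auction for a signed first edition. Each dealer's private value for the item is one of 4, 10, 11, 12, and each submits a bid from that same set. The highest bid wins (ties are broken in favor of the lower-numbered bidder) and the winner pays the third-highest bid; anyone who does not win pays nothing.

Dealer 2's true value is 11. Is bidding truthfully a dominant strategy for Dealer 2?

Consider the case where Dealer 1 bids 4 and Dealer 3 bids 12.
Truthful bid 11: loses, pays 0, utility 0.
Bid 12 instead: wins, pays 4, utility 11 - 4 = 7.
Since 7 > 0, bidding 12 is strictly better here, so truthful bidding is not dominant.

No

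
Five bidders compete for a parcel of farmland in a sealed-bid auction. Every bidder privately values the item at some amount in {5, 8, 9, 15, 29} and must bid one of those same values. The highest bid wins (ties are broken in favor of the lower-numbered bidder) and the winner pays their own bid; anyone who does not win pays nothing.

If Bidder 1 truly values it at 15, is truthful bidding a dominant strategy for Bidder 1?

Consider the case where Bidder 2 bids 5, Bidder 3 bids 5, Bidder 4 bids 5 and Bidder 5 bids 5.
Truthful bid 15: wins, pays 15, utility 15 - 15 = 0.
Bid 5 instead: wins, pays 5, utility 15 - 5 = 10.
Since 10 > 0, bidding 5 is strictly better here, so truthful bidding is not dominant.

No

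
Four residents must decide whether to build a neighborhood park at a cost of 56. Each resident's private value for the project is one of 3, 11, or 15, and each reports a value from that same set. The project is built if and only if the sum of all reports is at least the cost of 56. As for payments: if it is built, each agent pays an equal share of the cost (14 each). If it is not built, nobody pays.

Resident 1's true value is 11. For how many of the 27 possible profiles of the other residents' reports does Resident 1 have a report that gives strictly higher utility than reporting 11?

Others report (15, 15, 15): truth gives -3; report 3 gives 0 > -3. Violating.
Others report (3, 3, 3): truth gives 0; no alternative beats it.
Others report (3, 3, 11): truth gives 0; no alternative beats it.
(Checking all 27 profiles: 1 has a profitable deviation, 26 do not.)

1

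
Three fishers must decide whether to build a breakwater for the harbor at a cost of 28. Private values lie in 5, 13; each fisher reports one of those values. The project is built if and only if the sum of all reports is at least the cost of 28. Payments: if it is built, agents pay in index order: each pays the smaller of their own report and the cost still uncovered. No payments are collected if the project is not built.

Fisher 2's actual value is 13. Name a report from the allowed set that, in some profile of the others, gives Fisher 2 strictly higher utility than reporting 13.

Suppose Fisher 1 reports 13 and Fisher 3 reports 13.
Report 13: project built, pays 13, utility 13 - 13 = 0.
Report 5: project built, pays 5, utility 13 - 5 = 8.
So reporting 5 beats truth here (8 > 0).

5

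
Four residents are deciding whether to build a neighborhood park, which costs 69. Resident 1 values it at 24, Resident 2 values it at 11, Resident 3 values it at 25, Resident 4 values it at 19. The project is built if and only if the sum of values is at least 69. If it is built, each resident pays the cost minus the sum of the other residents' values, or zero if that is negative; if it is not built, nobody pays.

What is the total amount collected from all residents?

39

Total value 79 ≥ cost 69, so it is built.
Resident 1: others sum to 55; max(0, 69 - 55) = 14.
Resident 2: others sum to 68; max(0, 69 - 68) = 1.
Resident 3: others sum to 54; max(0, 69 - 54) = 15.
Resident 4: others sum to 60; max(0, 69 - 60) = 9.
Total collected = 14 + 1 + 15 + 9 = 39.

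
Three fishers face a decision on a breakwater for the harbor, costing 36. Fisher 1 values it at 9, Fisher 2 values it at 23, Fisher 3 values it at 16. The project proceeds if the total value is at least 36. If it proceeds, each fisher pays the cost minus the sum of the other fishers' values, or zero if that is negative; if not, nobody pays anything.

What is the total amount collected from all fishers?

15

Total value 48 ≥ cost 36, so it is built.
Fisher 1: others sum to 39; max(0, 36 - 39) = 0.
Fisher 2: others sum to 25; max(0, 36 - 25) = 11.
Fisher 3: others sum to 32; max(0, 36 - 32) = 4.
Total collected = 0 + 11 + 4 = 15.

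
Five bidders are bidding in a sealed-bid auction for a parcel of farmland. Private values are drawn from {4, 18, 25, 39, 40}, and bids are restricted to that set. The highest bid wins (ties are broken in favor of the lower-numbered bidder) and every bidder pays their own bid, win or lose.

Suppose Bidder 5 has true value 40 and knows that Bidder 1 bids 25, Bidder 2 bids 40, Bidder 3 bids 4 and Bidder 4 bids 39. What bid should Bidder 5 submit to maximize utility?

Bid 4: loses but pays 4, utility -4.
Bid 18: loses but pays 18, utility -18.
Bid 25: loses but pays 25, utility -25.
Bid 39: loses but pays 39, utility -39.
Bid 40: loses but pays 40, utility -40.
The best choice is 4 with utility -4.

4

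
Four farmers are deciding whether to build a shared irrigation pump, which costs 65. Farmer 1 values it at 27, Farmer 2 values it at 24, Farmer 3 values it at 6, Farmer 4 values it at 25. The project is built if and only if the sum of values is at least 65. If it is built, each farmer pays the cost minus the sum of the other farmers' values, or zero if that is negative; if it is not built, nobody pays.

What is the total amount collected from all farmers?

Total value 82 ≥ cost 65, so it is built.
Farmer 1: others sum to 55; max(0, 65 - 55) = 10.
Farmer 2: others sum to 58; max(0, 65 - 58) = 7.
Farmer 3: others sum to 76; max(0, 65 - 76) = 0.
Farmer 4: others sum to 57; max(0, 65 - 57) = 8.
Total collected = 10 + 7 + 0 + 8 = 25.

25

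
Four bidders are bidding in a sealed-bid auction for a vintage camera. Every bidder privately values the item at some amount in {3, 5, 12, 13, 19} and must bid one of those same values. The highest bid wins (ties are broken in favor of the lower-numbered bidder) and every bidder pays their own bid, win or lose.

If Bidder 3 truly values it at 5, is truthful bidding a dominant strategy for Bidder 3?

No

Consider the case where Bidder 1 bids 3, Bidder 2 bids 3 and Bidder 4 bids 12.
Truthful bid 5: loses but pays 5, utility -5.
Bid 3 instead: loses but pays 3, utility -3.
Since -3 > -5, bidding 3 is strictly better here, so truthful bidding is not dominant.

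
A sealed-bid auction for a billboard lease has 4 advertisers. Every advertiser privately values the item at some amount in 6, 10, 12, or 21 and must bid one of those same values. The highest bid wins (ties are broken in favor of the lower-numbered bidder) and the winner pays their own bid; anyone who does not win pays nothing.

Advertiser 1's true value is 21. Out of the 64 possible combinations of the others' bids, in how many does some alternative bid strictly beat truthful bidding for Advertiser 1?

27

Others bid (6, 6, 6): truth gives 0; bid 6 gives 15 > 0. Violating.
Others bid (6, 6, 10): truth gives 0; bid 10 gives 11 > 0. Violating.
Others bid (6, 6, 12): truth gives 0; bid 12 gives 9 > 0. Violating.
Others bid (6, 10, 6): truth gives 0; bid 10 gives 11 > 0. Violating.
Others bid (6, 6, 21): truth gives 0; no alternative beats it.
Others bid (6, 10, 21): truth gives 0; no alternative beats it.
(Checking all 64 profiles: 27 have a profitable deviation, 37 do not.)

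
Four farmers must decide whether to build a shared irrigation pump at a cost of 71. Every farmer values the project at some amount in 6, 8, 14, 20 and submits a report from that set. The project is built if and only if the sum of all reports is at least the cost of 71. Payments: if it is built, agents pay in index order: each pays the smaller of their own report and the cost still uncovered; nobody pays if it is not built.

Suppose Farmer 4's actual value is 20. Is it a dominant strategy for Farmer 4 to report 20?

Yes

Check each profile of the others' reports and compare truth against every alternative report.
Others report (14, 20, 20): truth gives 3, best alternative gives 0.
Others report (20, 14, 20): truth gives 3, best alternative gives 0.
Others report (20, 20, 14): truth gives 3, best alternative gives 0.
Others report (20, 20, 20): truth gives 9, best alternative gives 9.
Others report (6, 6, 6): truth gives 0, best alternative gives 0.
Others report (6, 6, 8): truth gives 0, best alternative gives 0.
(Remaining 58 profiles checked similarly; truth is weakly best in each.)
In every case the truthful report is at least as good as any alternative, so it is a dominant strategy.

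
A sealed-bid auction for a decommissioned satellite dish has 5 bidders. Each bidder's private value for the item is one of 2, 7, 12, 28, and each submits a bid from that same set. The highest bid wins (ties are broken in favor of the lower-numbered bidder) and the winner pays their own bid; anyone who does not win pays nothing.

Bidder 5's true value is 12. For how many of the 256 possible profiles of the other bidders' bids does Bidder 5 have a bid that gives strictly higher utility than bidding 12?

1

Others bid (2, 2, 2, 2): truth gives 0; bid 7 gives 5 > 0. Violating.
Others bid (2, 2, 2, 7): truth gives 0; no alternative beats it.
Others bid (2, 2, 2, 12): truth gives 0; no alternative beats it.
(Checking all 256 profiles: 1 has a profitable deviation, 255 do not.)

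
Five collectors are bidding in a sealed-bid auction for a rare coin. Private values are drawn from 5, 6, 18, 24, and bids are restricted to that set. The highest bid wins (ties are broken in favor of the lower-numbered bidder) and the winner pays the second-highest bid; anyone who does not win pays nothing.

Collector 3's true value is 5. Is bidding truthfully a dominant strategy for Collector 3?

Check each profile of the others' bids and compare truth against every alternative bid.
Others bid (5, 5, 5, 6): truth gives 0, best alternative gives -1.
Others bid (5, 5, 6, 5): truth gives 0, best alternative gives -1.
Others bid (5, 5, 6, 6): truth gives 0, best alternative gives -1.
Others bid (5, 5, 5, 5): truth gives 0, best alternative gives 0.
Others bid (5, 5, 5, 18): truth gives 0, best alternative gives 0.
Others bid (5, 5, 5, 24): truth gives 0, best alternative gives 0.
(Remaining 250 profiles checked similarly; truth is weakly best in each.)
In every case the truthful bid is at least as good as any alternative, so it is a dominant strategy.

Yes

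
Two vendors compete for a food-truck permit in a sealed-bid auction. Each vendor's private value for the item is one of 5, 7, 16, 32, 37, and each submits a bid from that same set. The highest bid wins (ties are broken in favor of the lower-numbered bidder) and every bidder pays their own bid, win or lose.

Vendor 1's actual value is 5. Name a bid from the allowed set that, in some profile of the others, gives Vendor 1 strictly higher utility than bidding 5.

7

Suppose Vendor 2 bids 7.
Bid 5: loses but pays 5, utility -5.
Bid 7: wins, pays 7, utility 5 - 7 = -2.
So bidding 7 beats truth here (-2 > -5).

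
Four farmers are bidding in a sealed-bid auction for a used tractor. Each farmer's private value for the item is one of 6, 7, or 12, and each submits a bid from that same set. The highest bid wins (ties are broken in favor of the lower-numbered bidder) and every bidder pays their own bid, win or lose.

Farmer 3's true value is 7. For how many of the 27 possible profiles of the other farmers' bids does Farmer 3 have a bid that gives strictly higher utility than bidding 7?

25

Others bid (6, 6, 12): truth gives -7; bid 12 gives -5 > -7. Violating.
Others bid (6, 7, 6): truth gives -7; bid 12 gives -5 > -7. Violating.
Others bid (6, 7, 7): truth gives -7; bid 12 gives -5 > -7. Violating.
Others bid (6, 7, 12): truth gives -7; bid 12 gives -5 > -7. Violating.
Others bid (6, 6, 6): truth gives 0; no alternative beats it.
Others bid (6, 6, 7): truth gives 0; no alternative beats it.
(Checking all 27 profiles: 25 have a profitable deviation, 2 do not.)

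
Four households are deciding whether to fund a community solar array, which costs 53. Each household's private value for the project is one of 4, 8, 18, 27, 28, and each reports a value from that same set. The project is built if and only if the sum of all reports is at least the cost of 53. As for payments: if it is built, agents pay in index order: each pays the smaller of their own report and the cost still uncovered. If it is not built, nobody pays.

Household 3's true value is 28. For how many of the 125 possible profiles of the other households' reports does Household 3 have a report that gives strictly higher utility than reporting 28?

Others report (4, 4, 18): truth gives 0; report 27 gives 1 > 0. Violating.
Others report (4, 4, 27): truth gives 0; report 18 gives 10 > 0. Violating.
Others report (4, 4, 28): truth gives 0; report 18 gives 10 > 0. Violating.
Others report (4, 8, 18): truth gives 0; report 27 gives 1 > 0. Violating.
Others report (4, 4, 4): truth gives 0; no alternative beats it.
Others report (4, 4, 8): truth gives 0; no alternative beats it.
(Checking all 125 profiles: 83 have a profitable deviation, 42 do not.)

83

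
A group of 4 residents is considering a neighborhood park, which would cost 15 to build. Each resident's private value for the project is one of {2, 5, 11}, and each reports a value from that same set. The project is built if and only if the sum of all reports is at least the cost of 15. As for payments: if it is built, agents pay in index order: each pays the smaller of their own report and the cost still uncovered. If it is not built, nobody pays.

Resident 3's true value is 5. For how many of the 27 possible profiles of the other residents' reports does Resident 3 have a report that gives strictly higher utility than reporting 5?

Others report (2, 2, 11): truth gives 0; report 2 gives 3 > 0. Violating.
Others report (2, 5, 11): truth gives 0; report 2 gives 3 > 0. Violating.
Others report (5, 2, 11): truth gives 0; report 2 gives 3 > 0. Violating.
Others report (5, 5, 5): truth gives 0; report 2 gives 3 > 0. Violating.
Others report (2, 2, 2): truth gives 0; no alternative beats it.
Others report (2, 2, 5): truth gives 0; no alternative beats it.
(Checking all 27 profiles: 5 have a profitable deviation, 22 do not.)

5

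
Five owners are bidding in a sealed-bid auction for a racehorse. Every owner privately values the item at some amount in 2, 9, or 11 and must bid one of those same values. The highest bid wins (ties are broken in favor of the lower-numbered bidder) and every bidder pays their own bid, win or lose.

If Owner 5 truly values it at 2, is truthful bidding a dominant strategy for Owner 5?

Yes

Check each profile of the others' bids and compare truth against every alternative bid.
Others bid (2, 2, 2, 9): truth gives -2, best alternative gives -9.
Others bid (2, 2, 2, 11): truth gives -2, best alternative gives -9.
Others bid (2, 2, 9, 2): truth gives -2, best alternative gives -9.
Others bid (2, 2, 9, 9): truth gives -2, best alternative gives -9.
Others bid (2, 2, 9, 11): truth gives -2, best alternative gives -9.
Others bid (2, 2, 11, 2): truth gives -2, best alternative gives -9.
(Remaining 75 profiles checked similarly; truth is weakly best in each.)
In every case the truthful bid is at least as good as any alternative, so it is a dominant strategy.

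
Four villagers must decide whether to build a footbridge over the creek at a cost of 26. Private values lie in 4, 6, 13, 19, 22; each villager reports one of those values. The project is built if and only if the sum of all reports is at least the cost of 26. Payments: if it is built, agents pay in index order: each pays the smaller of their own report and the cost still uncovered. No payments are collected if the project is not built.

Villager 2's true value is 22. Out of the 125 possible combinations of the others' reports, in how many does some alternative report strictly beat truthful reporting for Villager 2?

100

Others report (4, 4, 4): truth gives 0; report 19 gives 3 > 0. Violating.
Others report (4, 4, 6): truth gives 0; report 13 gives 9 > 0. Violating.
Others report (4, 4, 13): truth gives 0; report 6 gives 16 > 0. Violating.
Others report (4, 4, 19): truth gives 0; report 4 gives 18 > 0. Violating.
Others report (22, 4, 4): truth gives 18; no alternative beats it.
Others report (22, 4, 6): truth gives 18; no alternative beats it.
(Checking all 125 profiles: 100 have a profitable deviation, 25 do not.)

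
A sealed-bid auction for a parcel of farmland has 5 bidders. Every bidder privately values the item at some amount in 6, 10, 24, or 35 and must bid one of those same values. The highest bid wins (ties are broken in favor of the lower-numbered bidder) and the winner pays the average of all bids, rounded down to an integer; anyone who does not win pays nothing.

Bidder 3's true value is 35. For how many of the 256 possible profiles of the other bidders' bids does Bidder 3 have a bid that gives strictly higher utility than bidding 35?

36

Others bid (6, 6, 6, 6): truth gives 24; bid 10 gives 29 > 24. Violating.
Others bid (6, 6, 6, 10): truth gives 23; bid 10 gives 28 > 23. Violating.
Others bid (6, 6, 6, 24): truth gives 20; bid 24 gives 22 > 20. Violating.
Others bid (6, 6, 10, 6): truth gives 23; bid 10 gives 28 > 23. Violating.
Others bid (6, 6, 6, 35): truth gives 18; no alternative beats it.
Others bid (6, 6, 10, 35): truth gives 17; no alternative beats it.
(Checking all 256 profiles: 36 have a profitable deviation, 220 do not.)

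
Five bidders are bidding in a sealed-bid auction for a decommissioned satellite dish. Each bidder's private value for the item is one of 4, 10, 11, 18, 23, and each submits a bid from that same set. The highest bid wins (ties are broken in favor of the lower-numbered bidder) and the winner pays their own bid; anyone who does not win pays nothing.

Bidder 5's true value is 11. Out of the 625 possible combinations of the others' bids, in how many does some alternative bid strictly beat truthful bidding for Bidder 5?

Others bid (4, 4, 4, 4): truth gives 0; bid 10 gives 1 > 0. Violating.
Others bid (4, 4, 4, 10): truth gives 0; no alternative beats it.
Others bid (4, 4, 4, 11): truth gives 0; no alternative beats it.
(Checking all 625 profiles: 1 has a profitable deviation, 624 do not.)

1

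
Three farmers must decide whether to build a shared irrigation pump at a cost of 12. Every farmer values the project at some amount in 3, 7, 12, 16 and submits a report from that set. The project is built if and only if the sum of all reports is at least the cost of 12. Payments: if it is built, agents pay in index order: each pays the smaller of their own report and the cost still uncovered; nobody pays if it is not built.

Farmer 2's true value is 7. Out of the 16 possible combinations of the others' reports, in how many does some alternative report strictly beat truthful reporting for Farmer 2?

7

Others report (3, 7): truth gives 0; report 3 gives 4 > 0. Violating.
Others report (3, 12): truth gives 0; report 3 gives 4 > 0. Violating.
Others report (3, 16): truth gives 0; report 3 gives 4 > 0. Violating.
Others report (7, 3): truth gives 2; report 3 gives 4 > 2. Violating.
Others report (3, 3): truth gives 0; no alternative beats it.
Others report (12, 3): truth gives 7; no alternative beats it.
(Checking all 16 profiles: 7 have a profitable deviation, 9 do not.)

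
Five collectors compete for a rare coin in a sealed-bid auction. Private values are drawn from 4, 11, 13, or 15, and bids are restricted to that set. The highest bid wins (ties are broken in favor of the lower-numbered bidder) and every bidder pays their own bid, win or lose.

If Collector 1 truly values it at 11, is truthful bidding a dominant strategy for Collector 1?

Consider the case where Collector 2 bids 4, Collector 3 bids 4, Collector 4 bids 4 and Collector 5 bids 4.
Truthful bid 11: wins, pays 11, utility 11 - 11 = 0.
Bid 4 instead: wins, pays 4, utility 11 - 4 = 7.
Since 7 > 0, bidding 4 is strictly better here, so truthful bidding is not dominant.

No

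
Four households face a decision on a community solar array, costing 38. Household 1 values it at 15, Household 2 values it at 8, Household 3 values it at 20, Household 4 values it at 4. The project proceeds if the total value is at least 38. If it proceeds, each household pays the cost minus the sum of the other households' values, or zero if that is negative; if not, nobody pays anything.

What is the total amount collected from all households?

17

Total value 47 ≥ cost 38, so it is built.
Household 1: others sum to 32; max(0, 38 - 32) = 6.
Household 2: others sum to 39; max(0, 38 - 39) = 0.
Household 3: others sum to 27; max(0, 38 - 27) = 11.
Household 4: others sum to 43; max(0, 38 - 43) = 0.
Total collected = 6 + 0 + 11 + 0 = 17.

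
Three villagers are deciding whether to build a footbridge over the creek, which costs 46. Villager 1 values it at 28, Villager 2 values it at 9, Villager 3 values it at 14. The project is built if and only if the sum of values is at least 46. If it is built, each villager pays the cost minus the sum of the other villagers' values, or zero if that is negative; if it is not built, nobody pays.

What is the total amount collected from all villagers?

36

Total value 51 ≥ cost 46, so it is built.
Villager 1: others sum to 23; max(0, 46 - 23) = 23.
Villager 2: others sum to 42; max(0, 46 - 42) = 4.
Villager 3: others sum to 37; max(0, 46 - 37) = 9.
Total collected = 23 + 4 + 9 = 36.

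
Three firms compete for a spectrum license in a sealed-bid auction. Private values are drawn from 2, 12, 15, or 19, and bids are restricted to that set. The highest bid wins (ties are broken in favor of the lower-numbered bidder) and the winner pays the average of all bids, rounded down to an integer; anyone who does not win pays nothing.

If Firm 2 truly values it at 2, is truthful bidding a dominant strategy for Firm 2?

Yes

Check each profile of the others' bids and compare truth against every alternative bid.
Others bid (2, 12): truth gives 0, best alternative gives -6.
Others bid (2, 2): truth gives 0, best alternative gives -3.
Others bid (2, 15): truth gives 0, best alternative gives 0.
Others bid (2, 19): truth gives 0, best alternative gives 0.
Others bid (12, 2): truth gives 0, best alternative gives 0.
Others bid (12, 12): truth gives 0, best alternative gives 0.
(Remaining 10 profiles checked similarly; truth is weakly best in each.)
In every case the truthful bid is at least as good as any alternative, so it is a dominant strategy.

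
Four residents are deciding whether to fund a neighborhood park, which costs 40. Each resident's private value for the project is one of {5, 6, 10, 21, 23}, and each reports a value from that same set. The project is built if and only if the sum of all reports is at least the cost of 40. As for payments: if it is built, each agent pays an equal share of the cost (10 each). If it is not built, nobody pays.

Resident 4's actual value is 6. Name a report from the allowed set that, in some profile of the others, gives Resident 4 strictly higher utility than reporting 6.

5

Suppose Resident 1 reports 5, Resident 2 reports 6 and Resident 3 reports 23.
Report 6: project built, pays 10, utility 6 - 10 = -4.
Report 5: project not built, utility 0.
So reporting 5 beats truth here (0 > -4).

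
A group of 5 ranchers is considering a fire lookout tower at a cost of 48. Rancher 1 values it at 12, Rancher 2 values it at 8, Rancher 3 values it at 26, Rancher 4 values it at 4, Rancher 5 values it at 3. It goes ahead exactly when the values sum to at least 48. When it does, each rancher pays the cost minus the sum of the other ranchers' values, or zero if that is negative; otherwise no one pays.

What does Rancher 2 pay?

3

Total value 53 ≥ cost 48, so the project is built.
The other ranchers' values sum to 45.
Cost minus that sum is 48 - 45 = 3.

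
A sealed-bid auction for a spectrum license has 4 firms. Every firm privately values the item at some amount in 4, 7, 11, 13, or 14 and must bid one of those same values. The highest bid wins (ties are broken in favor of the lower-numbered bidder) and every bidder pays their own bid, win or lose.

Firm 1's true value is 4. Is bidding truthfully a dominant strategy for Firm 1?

No

Consider the case where Firm 2 bids 4, Firm 3 bids 4 and Firm 4 bids 7.
Truthful bid 4: loses but pays 4, utility -4.
Bid 7 instead: wins, pays 7, utility 4 - 7 = -3.
Since -3 > -4, bidding 7 is strictly better here, so truthful bidding is not dominant.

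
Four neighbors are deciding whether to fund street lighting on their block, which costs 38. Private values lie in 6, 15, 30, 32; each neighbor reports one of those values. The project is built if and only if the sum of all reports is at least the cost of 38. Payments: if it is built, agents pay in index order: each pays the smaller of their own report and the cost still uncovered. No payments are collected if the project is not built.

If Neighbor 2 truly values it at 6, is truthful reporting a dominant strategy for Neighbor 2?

Check each profile of the others' reports and compare truth against every alternative report.
Others report (6, 6, 15): truth gives 0, best alternative gives -9.
Others report (6, 6, 30): truth gives 0, best alternative gives -9.
Others report (6, 6, 32): truth gives 0, best alternative gives -9.
Others report (6, 15, 6): truth gives 0, best alternative gives -9.
Others report (6, 15, 15): truth gives 0, best alternative gives -9.
Others report (6, 15, 30): truth gives 0, best alternative gives -9.
(Remaining 58 profiles checked similarly; truth is weakly best in each.)
In every case the truthful report is at least as good as any alternative, so it is a dominant strategy.

Yes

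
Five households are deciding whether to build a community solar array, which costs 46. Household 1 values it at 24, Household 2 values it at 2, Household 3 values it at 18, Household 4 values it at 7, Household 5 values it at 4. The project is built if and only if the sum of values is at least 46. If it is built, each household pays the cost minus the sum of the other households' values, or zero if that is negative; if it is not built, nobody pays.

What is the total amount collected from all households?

24

Total value 55 ≥ cost 46, so it is built.
Household 1: others sum to 31; max(0, 46 - 31) = 15.
Household 2: others sum to 53; max(0, 46 - 53) = 0.
Household 3: others sum to 37; max(0, 46 - 37) = 9.
Household 4: others sum to 48; max(0, 46 - 48) = 0.
Household 5: others sum to 51; max(0, 46 - 51) = 0.
Total collected = 15 + 0 + 9 + 0 + 0 = 24.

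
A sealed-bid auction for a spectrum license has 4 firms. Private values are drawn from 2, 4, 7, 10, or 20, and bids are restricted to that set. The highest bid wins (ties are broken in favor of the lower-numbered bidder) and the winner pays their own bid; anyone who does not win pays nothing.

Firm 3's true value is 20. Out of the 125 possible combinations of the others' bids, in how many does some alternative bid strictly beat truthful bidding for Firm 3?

Others bid (2, 2, 2): truth gives 0; bid 4 gives 16 > 0. Violating.
Others bid (2, 2, 4): truth gives 0; bid 4 gives 16 > 0. Violating.
Others bid (2, 2, 7): truth gives 0; bid 7 gives 13 > 0. Violating.
Others bid (2, 2, 10): truth gives 0; bid 10 gives 10 > 0. Violating.
Others bid (2, 2, 20): truth gives 0; no alternative beats it.
Others bid (2, 4, 20): truth gives 0; no alternative beats it.
(Checking all 125 profiles: 36 have a profitable deviation, 89 do not.)

36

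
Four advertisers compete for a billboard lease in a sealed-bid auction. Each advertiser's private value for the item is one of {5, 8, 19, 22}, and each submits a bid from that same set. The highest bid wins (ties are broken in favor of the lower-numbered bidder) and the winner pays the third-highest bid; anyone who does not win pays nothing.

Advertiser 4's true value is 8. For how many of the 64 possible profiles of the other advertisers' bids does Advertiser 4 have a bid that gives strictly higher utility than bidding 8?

6

Others bid (5, 5, 8): truth gives 0; bid 19 gives 3 > 0. Violating.
Others bid (5, 5, 19): truth gives 0; bid 22 gives 3 > 0. Violating.
Others bid (5, 8, 5): truth gives 0; bid 19 gives 3 > 0. Violating.
Others bid (5, 19, 5): truth gives 0; bid 22 gives 3 > 0. Violating.
Others bid (5, 5, 5): truth gives 3; no alternative beats it.
Others bid (5, 5, 22): truth gives 0; no alternative beats it.
(Checking all 64 profiles: 6 have a profitable deviation, 58 do not.)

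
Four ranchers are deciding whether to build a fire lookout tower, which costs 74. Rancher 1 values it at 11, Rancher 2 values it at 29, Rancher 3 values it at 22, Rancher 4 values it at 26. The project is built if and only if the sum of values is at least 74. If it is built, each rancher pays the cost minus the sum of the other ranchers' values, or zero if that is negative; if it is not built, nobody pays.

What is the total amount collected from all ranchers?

35

Total value 88 ≥ cost 74, so it is built.
Rancher 1: others sum to 77; max(0, 74 - 77) = 0.
Rancher 2: others sum to 59; max(0, 74 - 59) = 15.
Rancher 3: others sum to 66; max(0, 74 - 66) = 8.
Rancher 4: others sum to 62; max(0, 74 - 62) = 12.
Total collected = 0 + 15 + 8 + 12 = 35.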